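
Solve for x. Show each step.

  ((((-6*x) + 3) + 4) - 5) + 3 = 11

Step 1. [((((-6*x) + 3) + 4) - 5) + 3 = 11] the outer +3 inverts by subtracting 3, so sub: (((-6*x) + 3) + 4) - 5 = 8.
Step 2. [(((-6*x) + 3) + 4) - 5 = 8] 5 comes off first (add 5). So sub: ((-6*x) + 3) + 4 = 13.
Step 3. [((-6*x) + 3) + 4 = 13] the outer +4 inverts by subtracting 4, so sub: (-6*x) + 3 = 9.
Step 4. [(-6*x) + 3 = 9] +3 is outermost — subtract 3 both sides ⇒ sub: -6*x = 6.
Step 5. [-6*x = 6] leading coefficient -6: divide by -6. So div: x = -1.

Answer: x ∈ {-1}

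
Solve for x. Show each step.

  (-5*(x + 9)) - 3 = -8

Step 1. [(-5*(x + 9)) - 3 = -8] -3 is outermost — add 3 both sides ⇒ sub: -5*(x + 9) = -5.
Step 2. [-5*(x + 9) = -5] divide by the outer -5. So div: x + 9 = 1.
Step 3. [x + 9 = 1] the outer +9 inverts by subtracting 9. So sub: x = -8.

Answer: x ∈ {-8}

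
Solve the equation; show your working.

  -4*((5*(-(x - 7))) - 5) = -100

Step 1. [-4*((5*(-(x - 7))) - 5) = -100] divide by the outer -4, so div: (5*(-(x - 7))) - 5 = 25.
Step 2. [(5*(-(x - 7))) - 5 = 25] common factor 5 (LHS and 25) — divide through, so factor: (-(x - 7)) - 1 = 5.
Step 3. [(-(x - 7)) - 1 = 5] peel the -1: add 1 from each side, so sub: -(x - 7) = 6.
Step 4. [-(x - 7) = 6] leading − — multiply by −1. So neg: x - 7 = -6.
Step 5. [x - 7 = -6] add 7: x sits inside (… - 7), so sub: x = 1.

Answer: x ∈ {1}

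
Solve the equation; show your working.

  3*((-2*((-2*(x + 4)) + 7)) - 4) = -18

Step 1. [3*((-2*((-2*(x + 4)) + 7)) - 4) = -18] leading coefficient 3: divide by 3 ⇒ div: (-2*((-2*(x + 4)) + 7)) - 4 = -6.
Step 2. [(-2*((-2*(x + 4)) + 7)) - 4 = -6] 4 comes off first (add 4). So sub: -2*((-2*(x + 4)) + 7) = -2.
Step 3. [-2*((-2*(x + 4)) + 7) = -2] LHS = -2·(…); ÷-2 both sides, so div: (-2*(x + 4)) + 7 = 1.
Step 4. [(-2*(x + 4)) + 7 = 1] 7 comes off first (subtract 7), so sub: -2*(x + 4) = -6.
Step 5. [-2*(x + 4) = -6] leading coefficient -2: divide by -2 ⇒ div: x + 4 = 3.
Step 6. [x + 4 = 3] 4 comes off first (subtract 4) ⇒ sub: x = -1.

Answer: x ∈ {-1}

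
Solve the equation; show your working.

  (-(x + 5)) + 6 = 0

Step 1. [(-(x + 5)) + 6 = 0] subtract 6: x sits inside (… + 6). So sub: -(x + 5) = -6.
Step 2. [-(x + 5) = -6] LHS negated; negate both sides ⇒ neg: x + 5 = 6.
Step 3. [x + 5 = 6] the outer +5 inverts by subtracting 5. So sub: x = 1.

Answer: x ∈ {1}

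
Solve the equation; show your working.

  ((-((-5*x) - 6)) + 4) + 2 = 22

Step 1. [((-((-5*x) - 6)) + 4) + 2 = 22] +2 is outermost — subtract 2 both sides, so sub: (-((-5*x) - 6)) + 4 = 20.
Step 2. [(-((-5*x) - 6)) + 4 = 20] 4 comes off first (subtract 4). So sub: -((-5*x) - 6) = 16.
Step 3. [-((-5*x) - 6) = 16] LHS negated; negate both sides, so neg: (-5*x) - 6 = -16.
Step 4. [(-5*x) - 6 = -16] add 6: x sits inside (… - 6). So sub: -5*x = -10.
Step 5. [-5*x = -10] -5 out front; divide by -5 ⇒ div: x = 2.

Answer: x ∈ {2}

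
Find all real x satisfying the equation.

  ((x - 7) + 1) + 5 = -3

Step 1. [((x - 7) + 1) + 5 = -3] the outer +5 inverts by subtracting 5, so sub: (x - 7) + 1 = -8.
Step 2. [(x - 7) + 1 = -8] +1 is outermost — subtract 1 both sides ⇒ sub: x - 7 = -9.
Step 3. [x - 7 = -9] -7 is outermost — add 7 both sides, so sub: x = -2.

Answer: x ∈ {-2}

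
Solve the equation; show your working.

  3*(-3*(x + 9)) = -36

Step 1. [3*(-3*(x + 9)) = -36] 3 out front; divide by 3, so div: -3*(x + 9) = -12.
Step 2. [-3*(x + 9) = -12] divide by the outer -3 ⇒ div: x + 9 = 4.
Step 3. [x + 9 = 4] subtract 9: x sits inside (… + 9), so sub: x = -5.

Answer: x ∈ {-5}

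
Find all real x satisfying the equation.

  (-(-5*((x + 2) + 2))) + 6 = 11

Step 1. [(-(-5*((x + 2) + 2))) + 6 = 11] +6 is outermost — subtract 6 both sides, so sub: -(-5*((x + 2) + 2)) = 5.
Step 2. [-(-5*((x + 2) + 2)) = 5] leading − — multiply by −1, so neg: -5*((x + 2) + 2) = -5.
Step 3. [-5*((x + 2) + 2) = -5] -5 out front; divide by -5, so div: (x + 2) + 2 = 1.
Step 4. [(x + 2) + 2 = 1] +2 is outermost — subtract 2 both sides ⇒ sub: x + 2 = -1.
Step 5. [x + 2 = -1] +2 is outermost — subtract 2 both sides. So sub: x = -3.

Answer: x ∈ {-3}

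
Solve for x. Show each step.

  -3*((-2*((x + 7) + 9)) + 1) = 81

Step 1. [-3*((-2*((x + 7) + 9)) + 1) = 81] LHS = -3·(…); ÷-3 both sides. So div: (-2*((x + 7) + 9)) + 1 = -27.
Step 2. [(-2*((x + 7) + 9)) + 1 = -27] subtract 1: x sits inside (… + 1), so sub: -2*((x + 7) + 9) = -28.
Step 3. [-2*((x + 7) + 9) = -28] -2·(inner) — divide through by -2, so div: (x + 7) + 9 = 14.
Step 4. [(x + 7) + 9 = 14] 9 comes off first (subtract 9). So sub: x + 7 = 5.
Step 5. [x + 7 = 5] peel the +7: subtract 7 from each side. So sub: x = -2.

Answer: x ∈ {-2}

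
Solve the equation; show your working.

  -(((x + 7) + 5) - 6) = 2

Step 1. [-(((x + 7) + 5) - 6) = 2] leading − — multiply by −1 ⇒ neg: ((x + 7) + 5) - 6 = -2.
Step 2. [((x + 7) + 5) - 6 = -2] -6 is outermost — add 6 both sides. So sub: (x + 7) + 5 = 4.
Step 3. [(x + 7) + 5 = 4] +5 is outermost — subtract 5 both sides. So sub: x + 7 = -1.
Step 4. [x + 7 = -1] 7 comes off first (subtract 7). So sub: x = -8.

Answer: x ∈ {-8}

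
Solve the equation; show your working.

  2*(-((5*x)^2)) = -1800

Step 1. [2*(-((5*x)^2)) = -1800] LHS = 2·(…); ÷2 both sides. So div: -((5*x)^2) = -900.
Step 2. [-((5*x)^2) = -900] flip signs both sides ⇒ neg: (5*x)^2 = 900.
Step 3. [(5*x)^2 = 900] LHS squared, RHS 900 ≥ 0: apply √ (±). So sqrt: 5*x = 30 or -30.
Step 4. [5*x = 30 or -30] divide by the outer 5 ⇒ div: x = 6 or -6.

Answer: x ∈ {-6, 6}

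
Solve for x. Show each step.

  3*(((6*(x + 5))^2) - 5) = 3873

Step 1. [3*(((6*(x + 5))^2) - 5) = 3873] divide by the outer 3 ⇒ div: ((6*(x + 5))^2) - 5 = 1291.
Step 2. [((6*(x + 5))^2) - 5 = 1291] peel the -5: add 5 from each side ⇒ sub: (6*(x + 5))^2 = 1296.
Step 3. [(6*(x + 5))^2 = 1296] √ both sides: 1296 ≥ 0 gives two branches ⇒ sqrt: 6*(x + 5) = 36 or -36.
Step 4. [6*(x + 5) = 36 or -36] 6·(inner) — divide through by 6. So div: x + 5 = 6 or -6.
Step 5. [x + 5 = 6 or -6] +5 is outermost — subtract 5 both sides, so sub: x = 1 or -11.

Answer: x ∈ {-11, 1}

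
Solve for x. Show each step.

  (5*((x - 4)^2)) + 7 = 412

Step 1. [(5*((x - 4)^2)) + 7 = 412] peel the +7: subtract 7 from each side ⇒ sub: 5*((x - 4)^2) = 405.
Step 2. [5*((x - 4)^2) = 405] leading coefficient 5: divide by 5 ⇒ div: (x - 4)^2 = 81.
Step 3. [(x - 4)^2 = 81] √ both sides: 81 ≥ 0 gives two branches ⇒ sqrt: x - 4 = 9 or -9.
Step 4. [x - 4 = 9 or -9] the outer -4 inverts by adding 4. So sub: x = 13 or -5.

Answer: x ∈ {-5, 13}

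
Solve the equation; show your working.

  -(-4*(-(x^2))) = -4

Step 1. [-(-4*(-(x^2))) = -4] LHS negated; negate both sides ⇒ neg: -4*(-(x^2)) = 4.
Step 2. [-4*(-(x^2)) = 4] -4·(inner) — divide through by -4 ⇒ div: -(x^2) = -1.
Step 3. [-(x^2) = -1] leading − — multiply by −1 ⇒ neg: x^2 = 1.
Step 4. [x^2 = 1] √ both sides: 1 ≥ 0 gives two branches, so sqrt: x = 1 or -1.

Answer: x ∈ {-1, 1}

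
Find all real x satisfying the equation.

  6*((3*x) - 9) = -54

Step 1. [6*((3*x) - 9) = -54] 6·(inner) — divide through by 6, so div: (3*x) - 9 = -9.
Step 2. [(3*x) - 9 = -9] 3 | LHS and 3 | -9: pull 3 out. So factor: x - 3 = -3.
Step 3. [x - 3 = -3] peel the -3: add 3 from each side ⇒ sub: x = 0.

Answer: x ∈ {0}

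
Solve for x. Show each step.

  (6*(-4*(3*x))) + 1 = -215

Step 1. [(6*(-4*(3*x))) + 1 = -215] 1 comes off first (subtract 1). So sub: 6*(-4*(3*x)) = -216.
Step 2. [6*(-4*(3*x)) = -216] 6·(inner) — divide through by 6. So div: -4*(3*x) = -36.
Step 3. [-4*(3*x) = -36] LHS = -4·(…); ÷-4 both sides. So div: 3*x = 9.
Step 4. [3*x = 9] leading coefficient 3: divide by 3. So div: x = 3.

Answer: x ∈ {3}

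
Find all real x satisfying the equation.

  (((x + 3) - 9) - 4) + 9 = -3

Step 1. [(((x + 3) - 9) - 4) + 9 = -3] peel the +9: subtract 9 from each side ⇒ sub: ((x + 3) - 9) - 4 = -12.
Step 2. [((x + 3) - 9) - 4 = -12] the outer -4 inverts by adding 4. So sub: (x + 3) - 9 = -8.
Step 3. [(x + 3) - 9 = -8] -9 is outermost — add 9 both sides, so sub: x + 3 = 1.
Step 4. [x + 3 = 1] subtract 3: x sits inside (… + 3) ⇒ sub: x = -2.

Answer: x ∈ {-2}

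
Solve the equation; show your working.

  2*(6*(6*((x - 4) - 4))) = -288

Step 1. [2*(6*(6*((x - 4) - 4))) = -288] 2·(inner) — divide through by 2 ⇒ div: 6*(6*((x - 4) - 4)) = -144.
Step 2. [6*(6*((x - 4) - 4)) = -144] 6 out front; divide by 6. So div: 6*((x - 4) - 4) = -24.
Step 3. [6*((x - 4) - 4) = -24] 6 out front; divide by 6. So div: (x - 4) - 4 = -4.
Step 4. [(x - 4) - 4 = -4] 4 comes off first (add 4). So sub: x - 4 = 0.
Step 5. [x - 4 = 0] add 4: x sits inside (… - 4), so sub: x = 4.

Answer: x ∈ {4}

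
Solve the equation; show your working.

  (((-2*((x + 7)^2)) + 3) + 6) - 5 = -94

Step 1. [(((-2*((x + 7)^2)) + 3) + 6) - 5 = -94] 5 comes off first (add 5) ⇒ sub: ((-2*((x + 7)^2)) + 3) + 6 = -89.
Step 2. [((-2*((x + 7)^2)) + 3) + 6 = -89] the outer +6 inverts by subtracting 6. So sub: (-2*((x + 7)^2)) + 3 = -95.
Step 3. [(-2*((x + 7)^2)) + 3 = -95] peel the +3: subtract 3 from each side, so sub: -2*((x + 7)^2) = -98.
Step 4. [-2*((x + 7)^2) = -98] -2 out front; divide by -2 ⇒ div: (x + 7)^2 = 49.
Step 5. [(x + 7)^2 = 49] 49 ≥ 0, LHS is (·)² — take ±√. So sqrt: x + 7 = 7 or -7.
Step 6. [x + 7 = 7 or -7] +7 is outermost — subtract 7 both sides ⇒ sub: x = 0 or -14.

Answer: x ∈ {-14, 0}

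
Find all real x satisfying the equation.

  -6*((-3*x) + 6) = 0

Step 1. [-6*((-3*x) + 6) = 0] divide by the outer -6 ⇒ div: (-3*x) + 6 = 0.
Step 2. [(-3*x) + 6 = 0] -3 | LHS and -3 | 0: pull -3 out, so factor: x - 2 = 0.
Step 3. [x - 2 = 0] 2 comes off first (add 2). So sub: x = 2.

Answer: x ∈ {2}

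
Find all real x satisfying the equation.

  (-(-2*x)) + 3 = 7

Step 1. [(-(-2*x)) + 3 = 7] +3 is outermost — subtract 3 both sides ⇒ sub: -(-2*x) = 4.
Step 2. [-(-2*x) = 4] flip signs both sides. So neg: -2*x = -4.
Step 3. [-2*x = -4] leading coefficient -2: divide by -2. So div: x = 2.

Answer: x ∈ {2}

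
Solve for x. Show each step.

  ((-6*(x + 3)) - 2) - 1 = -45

Step 1. [((-6*(x + 3)) - 2) - 1 = -45] -1 is outermost — add 1 both sides, so sub: (-6*(x + 3)) - 2 = -44.
Step 2. [(-6*(x + 3)) - 2 = -44] the outer -2 inverts by adding 2, so sub: -6*(x + 3) = -42.
Step 3. [-6*(x + 3) = -42] leading coefficient -6: divide by -6 ⇒ div: x + 3 = 7.
Step 4. [x + 3 = 7] +3 is outermost — subtract 3 both sides, so sub: x = 4.

Answer: x ∈ {4}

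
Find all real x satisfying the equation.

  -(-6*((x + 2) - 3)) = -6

Step 1. [-(-6*((x + 2) - 3)) = -6] LHS negated; negate both sides, so neg: -6*((x + 2) - 3) = 6.
Step 2. [-6*((x + 2) - 3) = 6] -6·(inner) — divide through by -6. So div: (x + 2) - 3 = -1.
Step 3. [(x + 2) - 3 = -1] 3 comes off first (add 3) ⇒ sub: x + 2 = 2.
Step 4. [x + 2 = 2] +2 is outermost — subtract 2 both sides ⇒ sub: x = 0.

Answer: x ∈ {0}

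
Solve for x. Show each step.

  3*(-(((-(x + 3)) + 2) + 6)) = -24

Step 1. [3*(-(((-(x + 3)) + 2) + 6)) = -24] leading coefficient 3: divide by 3. So div: -(((-(x + 3)) + 2) + 6) = -8.
Step 2. [-(((-(x + 3)) + 2) + 6) = -8] flip signs both sides ⇒ neg: ((-(x + 3)) + 2) + 6 = 8.
Step 3. [((-(x + 3)) + 2) + 6 = 8] 6 comes off first (subtract 6), so sub: (-(x + 3)) + 2 = 2.
Step 4. [(-(x + 3)) + 2 = 2] +2 is outermost — subtract 2 both sides ⇒ sub: -(x + 3) = 0.
Step 5. [-(x + 3) = 0] leading − — multiply by −1. So neg: x + 3 = 0.
Step 6. [x + 3 = 0] subtract 3: x sits inside (… + 3) ⇒ sub: x = -3.

Answer: x ∈ {-3}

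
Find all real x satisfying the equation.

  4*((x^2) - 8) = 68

Step 1. [4*((x^2) - 8) = 68] 4·(inner) — divide through by 4. So div: (x^2) - 8 = 17.
Step 2. [(x^2) - 8 = 17] peel the -8: add 8 from each side. So sub: x^2 = 25.
Step 3. [x^2 = 25] √ both sides: 25 ≥ 0 gives two branches ⇒ sqrt: x = 5 or -5.

Answer: x ∈ {-5, 5}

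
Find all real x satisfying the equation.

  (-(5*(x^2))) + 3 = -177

Step 1. [(-(5*(x^2))) + 3 = -177] peel the +3: subtract 3 from each side. So sub: -(5*(x^2)) = -180.
Step 2. [-(5*(x^2)) = -180] flip signs both sides, so neg: 5*(x^2) = 180.
Step 3. [5*(x^2) = 180] LHS = 5·(…); ÷5 both sides ⇒ div: x^2 = 36.
Step 4. [x^2 = 36] 36 ≥ 0, LHS is (·)² — take ±√, so sqrt: x = 6 or -6.

Answer: x ∈ {-6, 6}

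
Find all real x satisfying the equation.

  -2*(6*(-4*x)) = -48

Step 1. [-2*(6*(-4*x)) = -48] leading coefficient -2: divide by -2. So div: 6*(-4*x) = 24.
Step 2. [6*(-4*x) = 24] divide by the outer 6, so div: -4*x = 4.
Step 3. [-4*x = 4] divide by the outer -4, so div: x = -1.

Answer: x ∈ {-1}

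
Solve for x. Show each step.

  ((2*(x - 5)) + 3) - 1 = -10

Step 1. [((2*(x - 5)) + 3) - 1 = -10] the outer -1 inverts by adding 1, so sub: (2*(x - 5)) + 3 = -9.
Step 2. [(2*(x - 5)) + 3 = -9] peel the +3: subtract 3 from each side, so sub: 2*(x - 5) = -12.
Step 3. [2*(x - 5) = -12] LHS = 2·(…); ÷2 both sides. So div: x - 5 = -6.
Step 4. [x - 5 = -6] the outer -5 inverts by adding 5 ⇒ sub: x = -1.

Answer: x ∈ {-1}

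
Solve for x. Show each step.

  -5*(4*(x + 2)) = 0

Step 1. [-5*(4*(x + 2)) = 0] -5·(inner) — divide through by -5. So div: 4*(x + 2) = 0.
Step 2. [4*(x + 2) = 0] LHS = 4·(…); ÷4 both sides, so div: x + 2 = 0.
Step 3. [x + 2 = 0] 2 comes off first (subtract 2) ⇒ sub: x = -2.

Answer: x ∈ {-2}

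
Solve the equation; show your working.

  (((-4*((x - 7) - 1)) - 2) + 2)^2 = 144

Step 1. [(((-4*((x - 7) - 1)) - 2) + 2)^2 = 144] √ both sides: 144 ≥ 0 gives two branches, so sqrt: ((-4*((x - 7) - 1)) - 2) + 2 = 12 or -12.
Step 2. [((-4*((x - 7) - 1)) - 2) + 2 = 12 or -12] the outer +2 inverts by subtracting 2. So sub: (-4*((x - 7) - 1)) - 2 = 10 or -14.
Step 3. [(-4*((x - 7) - 1)) - 2 = 10 or -14] the outer -2 inverts by adding 2. So sub: -4*((x - 7) - 1) = 12 or -12.
Step 4. [-4*((x - 7) - 1) = 12 or -12] leading coefficient -4: divide by -4, so div: (x - 7) - 1 = -3 or 3.
Step 5. [(x - 7) - 1 = -3 or 3] 1 comes off first (add 1) ⇒ sub: x - 7 = -2 or 4.
Step 6. [x - 7 = -2 or 4] 7 comes off first (add 7). So sub: x = 5 or 11.

Answer: x ∈ {5, 11}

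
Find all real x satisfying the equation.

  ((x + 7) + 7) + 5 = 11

Step 1. [((x + 7) + 7) + 5 = 11] peel the +5: subtract 5 from each side. So sub: (x + 7) + 7 = 6.
Step 2. [(x + 7) + 7 = 6] +7 is outermost — subtract 7 both sides ⇒ sub: x + 7 = -1.
Step 3. [x + 7 = -1] 7 comes off first (subtract 7) ⇒ sub: x = -8.

Answer: x ∈ {-8}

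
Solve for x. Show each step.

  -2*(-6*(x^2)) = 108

Step 1. [-2*(-6*(x^2)) = 108] LHS = -2·(…); ÷-2 both sides, so div: -6*(x^2) = -54.
Step 2. [-6*(x^2) = -54] leading coefficient -6: divide by -6, so div: x^2 = 9.
Step 3. [x^2 = 9] LHS squared, RHS 9 ≥ 0: apply √ (±). So sqrt: x = 3 or -3.

Answer: x ∈ {-3, 3}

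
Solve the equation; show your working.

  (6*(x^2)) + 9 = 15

Step 1. [(6*(x^2)) + 9 = 15] 9 comes off first (subtract 9) ⇒ sub: 6*(x^2) = 6.
Step 2. [6*(x^2) = 6] divide by the outer 6. So div: x^2 = 1.
Step 3. [x^2 = 1] √ both sides: 1 ≥ 0 gives two branches, so sqrt: x = 1 or -1.

Answer: x ∈ {-1, 1}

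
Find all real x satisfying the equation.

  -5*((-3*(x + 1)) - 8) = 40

Step 1. [-5*((-3*(x + 1)) - 8) = 40] -5 out front; divide by -5 ⇒ div: (-3*(x + 1)) - 8 = -8.
Step 2. [(-3*(x + 1)) - 8 = -8] -8 is outermost — add 8 both sides, so sub: -3*(x + 1) = 0.
Step 3. [-3*(x + 1) = 0] leading coefficient -3: divide by -3, so div: x + 1 = 0.
Step 4. [x + 1 = 0] peel the +1: subtract 1 from each side. So sub: x = -1.

Answer: x ∈ {-1}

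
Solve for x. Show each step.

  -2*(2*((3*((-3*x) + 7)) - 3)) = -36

Step 1. [-2*(2*((3*((-3*x) + 7)) - 3)) = -36] -2 out front; divide by -2 ⇒ div: 2*((3*((-3*x) + 7)) - 3) = 18.
Step 2. [2*((3*((-3*x) + 7)) - 3) = 18] leading coefficient 2: divide by 2. So div: (3*((-3*x) + 7)) - 3 = 9.
Step 3. [(3*((-3*x) + 7)) - 3 = 9] 3 comes off first (add 3). So sub: 3*((-3*x) + 7) = 12.
Step 4. [3*((-3*x) + 7) = 12] LHS = 3·(…); ÷3 both sides ⇒ div: (-3*x) + 7 = 4.
Step 5. [(-3*x) + 7 = 4] 7 comes off first (subtract 7), so sub: -3*x = -3.
Step 6. [-3*x = -3] LHS = -3·(…); ÷-3 both sides ⇒ div: x = 1.

Answer: x ∈ {1}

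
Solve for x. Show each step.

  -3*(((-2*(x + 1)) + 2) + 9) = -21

Step 1. [-3*(((-2*(x + 1)) + 2) + 9) = -21] -3 out front; divide by -3. So div: ((-2*(x + 1)) + 2) + 9 = 7.
Step 2. [((-2*(x + 1)) + 2) + 9 = 7] +9 is outermost — subtract 9 both sides ⇒ sub: (-2*(x + 1)) + 2 = -2.
Step 3. [(-2*(x + 1)) + 2 = -2] -2 divides every term; factor it out ⇒ factor: (x + 1) - 1 = 1.
Step 4. [(x + 1) - 1 = 1] the outer -1 inverts by adding 1 ⇒ sub: x + 1 = 2.
Step 5. [x + 1 = 2] subtract 1: x sits inside (… + 1). So sub: x = 1.

Answer: x ∈ {1}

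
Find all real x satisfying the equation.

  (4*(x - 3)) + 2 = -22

Step 1. [(4*(x - 3)) + 2 = -22] +2 is outermost — subtract 2 both sides ⇒ sub: 4*(x - 3) = -24.
Step 2. [4*(x - 3) = -24] leading coefficient 4: divide by 4 ⇒ div: x - 3 = -6.
Step 3. [x - 3 = -6] peel the -3: add 3 from each side, so sub: x = -3.

Answer: x ∈ {-3}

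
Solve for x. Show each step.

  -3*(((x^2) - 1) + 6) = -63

Step 1. [-3*(((x^2) - 1) + 6) = -63] leading coefficient -3: divide by -3. So div: ((x^2) - 1) + 6 = 21.
Step 2. [((x^2) - 1) + 6 = 21] subtract 6: x sits inside (… + 6). So sub: (x^2) - 1 = 15.
Step 3. [(x^2) - 1 = 15] 1 comes off first (add 1) ⇒ sub: x^2 = 16.
Step 4. [x^2 = 16] √ both sides: 16 ≥ 0 gives two branches, so sqrt: x = 4 or -4.

Answer: x ∈ {-4, 4}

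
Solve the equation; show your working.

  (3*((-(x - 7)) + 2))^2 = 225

Step 1. [(3*((-(x - 7)) + 2))^2 = 225] LHS squared, RHS 225 ≥ 0: apply √ (±), so sqrt: 3*((-(x - 7)) + 2) = 15 or -15.
Step 2. [3*((-(x - 7)) + 2) = 15 or -15] divide by the outer 3 ⇒ div: (-(x - 7)) + 2 = 5 or -5.
Step 3. [(-(x - 7)) + 2 = 5 or -5] +2 is outermost — subtract 2 both sides. So sub: -(x - 7) = 3 or -7.
Step 4. [-(x - 7) = 3 or -7] flip signs both sides. So neg: x - 7 = -3 or 7.
Step 5. [x - 7 = -3 or 7] add 7: x sits inside (… - 7), so sub: x = 4 or 14.

Answer: x ∈ {4, 14}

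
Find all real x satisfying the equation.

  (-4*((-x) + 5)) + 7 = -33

Step 1. [(-4*((-x) + 5)) + 7 = -33] 7 comes off first (subtract 7) ⇒ sub: -4*((-x) + 5) = -40.
Step 2. [-4*((-x) + 5) = -40] divide by the outer -4 ⇒ div: (-x) + 5 = 10.
Step 3. [(-x) + 5 = 10] 5 comes off first (subtract 5) ⇒ sub: -x = 5.
Step 4. [-x = 5] LHS negated; negate both sides ⇒ neg: x = -5.

Answer: x ∈ {-5}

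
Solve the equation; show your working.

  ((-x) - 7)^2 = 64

Step 1. [((-x) - 7)^2 = 64] 64 ≥ 0, LHS is (·)² — take ±√, so sqrt: (-x) - 7 = 8 or -8.
Step 2. [(-x) - 7 = 8 or -8] add 7: x sits inside (… - 7) ⇒ sub: -x = 15 or -1.
Step 3. [-x = 15 or -1] LHS negated; negate both sides ⇒ neg: x = -15 or 1.

Answer: x ∈ {-15, 1}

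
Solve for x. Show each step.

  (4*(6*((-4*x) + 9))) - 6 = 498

Step 1. [(4*(6*((-4*x) + 9))) - 6 = 498] -6 is outermost — add 6 both sides ⇒ sub: 4*(6*((-4*x) + 9)) = 504.
Step 2. [4*(6*((-4*x) + 9)) = 504] leading coefficient 4: divide by 4 ⇒ div: 6*((-4*x) + 9) = 126.
Step 3. [6*((-4*x) + 9) = 126] LHS = 6·(…); ÷6 both sides, so div: (-4*x) + 9 = 21.
Step 4. [(-4*x) + 9 = 21] subtract 9: x sits inside (… + 9). So sub: -4*x = 12.
Step 5. [-4*x = 12] -4 out front; divide by -4 ⇒ div: x = -3.

Answer: x ∈ {-3}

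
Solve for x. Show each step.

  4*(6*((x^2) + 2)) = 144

Step 1. [4*(6*((x^2) + 2)) = 144] 4·(inner) — divide through by 4 ⇒ div: 6*((x^2) + 2) = 36.
Step 2. [6*((x^2) + 2) = 36] 6 out front; divide by 6 ⇒ div: (x^2) + 2 = 6.
Step 3. [(x^2) + 2 = 6] the outer +2 inverts by subtracting 2. So sub: x^2 = 4.
Step 4. [x^2 = 4] √ both sides: 4 ≥ 0 gives two branches. So sqrt: x = 2 or -2.

Answer: x ∈ {-2, 2}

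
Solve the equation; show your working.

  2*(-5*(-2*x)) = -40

Step 1. [2*(-5*(-2*x)) = -40] divide by the outer 2. So div: -5*(-2*x) = -20.
Step 2. [-5*(-2*x) = -20] divide by the outer -5 ⇒ div: -2*x = 4.
Step 3. [-2*x = 4] -2·(inner) — divide through by -2 ⇒ div: x = -2.

Answer: x ∈ {-2}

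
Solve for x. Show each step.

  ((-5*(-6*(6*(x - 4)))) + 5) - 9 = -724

Step 1. [((-5*(-6*(6*(x - 4)))) + 5) - 9 = -724] add 9: x sits inside (… - 9), so sub: (-5*(-6*(6*(x - 4)))) + 5 = -715.
Step 2. [(-5*(-6*(6*(x - 4)))) + 5 = -715] common factor -5 (LHS and -715) — divide through. So factor: (-6*(6*(x - 4))) - 1 = 143.
Step 3. [(-6*(6*(x - 4))) - 1 = 143] -1 is outermost — add 1 both sides. So sub: -6*(6*(x - 4)) = 144.
Step 4. [-6*(6*(x - 4)) = 144] -6 out front; divide by -6 ⇒ div: 6*(x - 4) = -24.
Step 5. [6*(x - 4) = -24] LHS = 6·(…); ÷6 both sides. So div: x - 4 = -4.
Step 6. [x - 4 = -4] -4 is outermost — add 4 both sides, so sub: x = 0.

Answer: x ∈ {0}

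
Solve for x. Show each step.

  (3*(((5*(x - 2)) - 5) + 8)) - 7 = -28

Step 1. [(3*(((5*(x - 2)) - 5) + 8)) - 7 = -28] -7 is outermost — add 7 both sides ⇒ sub: 3*(((5*(x - 2)) - 5) + 8) = -21.
Step 2. [3*(((5*(x - 2)) - 5) + 8) = -21] divide by the outer 3 ⇒ div: ((5*(x - 2)) - 5) + 8 = -7.
Step 3. [((5*(x - 2)) - 5) + 8 = -7] +8 is outermost — subtract 8 both sides ⇒ sub: (5*(x - 2)) - 5 = -15.
Step 4. [(5*(x - 2)) - 5 = -15] peel the -5: add 5 from each side. So sub: 5*(x - 2) = -10.
Step 5. [5*(x - 2) = -10] LHS = 5·(…); ÷5 both sides, so div: x - 2 = -2.
Step 6. [x - 2 = -2] peel the -2: add 2 from each side. So sub: x = 0.

Answer: x ∈ {0}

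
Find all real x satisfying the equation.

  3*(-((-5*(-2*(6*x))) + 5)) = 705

Step 1. [3*(-((-5*(-2*(6*x))) + 5)) = 705] divide by the outer 3 ⇒ div: -((-5*(-2*(6*x))) + 5) = 235.
Step 2. [-((-5*(-2*(6*x))) + 5) = 235] LHS negated; negate both sides ⇒ neg: (-5*(-2*(6*x))) + 5 = -235.
Step 3. [(-5*(-2*(6*x))) + 5 = -235] 5 comes off first (subtract 5). So sub: -5*(-2*(6*x)) = -240.
Step 4. [-5*(-2*(6*x)) = -240] divide by the outer -5. So div: -2*(6*x) = 48.
Step 5. [-2*(6*x) = 48] leading coefficient -2: divide by -2 ⇒ div: 6*x = -24.
Step 6. [6*x = -24] divide by the outer 6 ⇒ div: x = -4.

Answer: x ∈ {-4}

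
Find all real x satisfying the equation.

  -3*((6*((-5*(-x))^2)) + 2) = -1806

Step 1. [-3*((6*((-5*(-x))^2)) + 2) = -1806] leading coefficient -3: divide by -3, so div: (6*((-5*(-x))^2)) + 2 = 602.
Step 2. [(6*((-5*(-x))^2)) + 2 = 602] subtract 2: x sits inside (… + 2), so sub: 6*((-5*(-x))^2) = 600.
Step 3. [6*((-5*(-x))^2) = 600] 6 out front; divide by 6, so div: (-5*(-x))^2 = 100.
Step 4. [(-5*(-x))^2 = 100] LHS squared, RHS 100 ≥ 0: apply √ (±). So sqrt: -5*(-x) = 10 or -10.
Step 5. [-5*(-x) = 10 or -10] -5·(inner) — divide through by -5 ⇒ div: -x = -2 or 2.
Step 6. [-x = -2 or 2] leading − — multiply by −1 ⇒ neg: x = 2 or -2.

Answer: x ∈ {-2, 2}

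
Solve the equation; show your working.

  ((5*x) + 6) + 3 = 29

Step 1. [((5*x) + 6) + 3 = 29] subtract 3: x sits inside (… + 3) ⇒ sub: (5*x) + 6 = 26.
Step 2. [(5*x) + 6 = 26] the outer +6 inverts by subtracting 6, so sub: 5*x = 20.
Step 3. [5*x = 20] LHS = 5·(…); ÷5 both sides. So div: x = 4.

Answer: x ∈ {4}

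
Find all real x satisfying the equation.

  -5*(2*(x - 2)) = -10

Step 1. [-5*(2*(x - 2)) = -10] divide by the outer -5, so div: 2*(x - 2) = 2.
Step 2. [2*(x - 2) = 2] LHS = 2·(…); ÷2 both sides. So div: x - 2 = 1.
Step 3. [x - 2 = 1] the outer -2 inverts by adding 2. So sub: x = 3.

Answer: x ∈ {3}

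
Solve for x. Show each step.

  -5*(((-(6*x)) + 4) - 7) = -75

Step 1. [-5*(((-(6*x)) + 4) - 7) = -75] LHS = -5·(…); ÷-5 both sides ⇒ div: ((-(6*x)) + 4) - 7 = 15.
Step 2. [((-(6*x)) + 4) - 7 = 15] 7 comes off first (add 7), so sub: (-(6*x)) + 4 = 22.
Step 3. [(-(6*x)) + 4 = 22] subtract 4: x sits inside (… + 4). So sub: -(6*x) = 18.
Step 4. [-(6*x) = 18] leading − — multiply by −1 ⇒ neg: 6*x = -18.
Step 5. [6*x = -18] LHS = 6·(…); ÷6 both sides, so div: x = -3.

Answer: x ∈ {-3}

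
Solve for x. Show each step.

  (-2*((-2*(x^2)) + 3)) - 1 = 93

Step 1. [(-2*((-2*(x^2)) + 3)) - 1 = 93] the outer -1 inverts by adding 1, so sub: -2*((-2*(x^2)) + 3) = 94.
Step 2. [-2*((-2*(x^2)) + 3) = 94] LHS = -2·(…); ÷-2 both sides, so div: (-2*(x^2)) + 3 = -47.
Step 3. [(-2*(x^2)) + 3 = -47] peel the +3: subtract 3 from each side. So sub: -2*(x^2) = -50.
Step 4. [-2*(x^2) = -50] -2 out front; divide by -2. So div: x^2 = 25.
Step 5. [x^2 = 25] √ both sides: 25 ≥ 0 gives two branches. So sqrt: x = 5 or -5.

Answer: x ∈ {-5, 5}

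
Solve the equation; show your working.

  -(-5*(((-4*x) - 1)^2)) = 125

Step 1. [-(-5*(((-4*x) - 1)^2)) = 125] LHS negated; negate both sides, so neg: -5*(((-4*x) - 1)^2) = -125.
Step 2. [-5*(((-4*x) - 1)^2) = -125] leading coefficient -5: divide by -5, so div: ((-4*x) - 1)^2 = 25.
Step 3. [((-4*x) - 1)^2 = 25] √ both sides: 25 ≥ 0 gives two branches ⇒ sqrt: (-4*x) - 1 = 5 or -5.
Step 4. [(-4*x) - 1 = 5 or -5] peel the -1: add 1 from each side, so sub: -4*x = 6 or -4.
Step 5. [-4*x = 6 or -4] divide by the outer -4, so div: x = -3/2 or 1.

Answer: x ∈ {-3/2, 1}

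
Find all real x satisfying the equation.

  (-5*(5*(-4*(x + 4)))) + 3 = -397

Step 1. [(-5*(5*(-4*(x + 4)))) + 3 = -397] +3 is outermost — subtract 3 both sides, so sub: -5*(5*(-4*(x + 4))) = -400.
Step 2. [-5*(5*(-4*(x + 4))) = -400] -5 out front; divide by -5. So div: 5*(-4*(x + 4)) = 80.
Step 3. [5*(-4*(x + 4)) = 80] LHS = 5·(…); ÷5 both sides. So div: -4*(x + 4) = 16.
Step 4. [-4*(x + 4) = 16] divide by the outer -4. So div: x + 4 = -4.
Step 5. [x + 4 = -4] 4 comes off first (subtract 4), so sub: x = -8.

Answer: x ∈ {-8}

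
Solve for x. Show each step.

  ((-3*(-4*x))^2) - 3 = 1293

Step 1. [((-3*(-4*x))^2) - 3 = 1293] -3 is outermost — add 3 both sides. So sub: (-3*(-4*x))^2 = 1296.
Step 2. [(-3*(-4*x))^2 = 1296] 1296 ≥ 0, LHS is (·)² — take ±√ ⇒ sqrt: -3*(-4*x) = 36 or -36.
Step 3. [-3*(-4*x) = 36 or -36] -3·(inner) — divide through by -3. So div: -4*x = -12 or 12.
Step 4. [-4*x = -12 or 12] -4·(inner) — divide through by -4, so div: x = 3 or -3.

Answer: x ∈ {-3, 3}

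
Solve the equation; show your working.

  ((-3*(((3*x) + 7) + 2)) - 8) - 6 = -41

Step 1. [((-3*(((3*x) + 7) + 2)) - 8) - 6 = -41] add 6: x sits inside (… - 6). So sub: (-3*(((3*x) + 7) + 2)) - 8 = -35.
Step 2. [(-3*(((3*x) + 7) + 2)) - 8 = -35] add 8: x sits inside (… - 8) ⇒ sub: -3*(((3*x) + 7) + 2) = -27.
Step 3. [-3*(((3*x) + 7) + 2) = -27] -3·(inner) — divide through by -3. So div: ((3*x) + 7) + 2 = 9.
Step 4. [((3*x) + 7) + 2 = 9] the outer +2 inverts by subtracting 2 ⇒ sub: (3*x) + 7 = 7.
Step 5. [(3*x) + 7 = 7] subtract 7: x sits inside (… + 7) ⇒ sub: 3*x = 0.
Step 6. [3*x = 0] 3 out front; divide by 3, so div: x = 0.

Answer: x ∈ {0}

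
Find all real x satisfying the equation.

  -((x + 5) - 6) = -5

Step 1. [-((x + 5) - 6) = -5] leading − — multiply by −1. So neg: (x + 5) - 6 = 5.
Step 2. [(x + 5) - 6 = 5] add 6: x sits inside (… - 6), so sub: x + 5 = 11.
Step 3. [x + 5 = 11] subtract 5: x sits inside (… + 5) ⇒ sub: x = 6.

Answer: x ∈ {6}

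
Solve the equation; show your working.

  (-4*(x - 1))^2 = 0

Step 1. [(-4*(x - 1))^2 = 0] LHS squared, RHS 0 ≥ 0: apply √ (±). So sqrt: -4*(x - 1) = 0.
Step 2. [-4*(x - 1) = 0] -4 out front; divide by -4 ⇒ div: x - 1 = 0.
Step 3. [x - 1 = 0] the outer -1 inverts by adding 1. So sub: x = 1.

Answer: x ∈ {1}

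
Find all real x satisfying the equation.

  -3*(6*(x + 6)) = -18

Step 1. [-3*(6*(x + 6)) = -18] LHS = -3·(…); ÷-3 both sides ⇒ div: 6*(x + 6) = 6.
Step 2. [6*(x + 6) = 6] LHS = 6·(…); ÷6 both sides, so div: x + 6 = 1.
Step 3. [x + 6 = 1] subtract 6: x sits inside (… + 6), so sub: x = -5.

Answer: x ∈ {-5}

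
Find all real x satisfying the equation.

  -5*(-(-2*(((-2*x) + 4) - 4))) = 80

Step 1. [-5*(-(-2*(((-2*x) + 4) - 4))) = 80] leading coefficient -5: divide by -5, so div: -(-2*(((-2*x) + 4) - 4)) = -16.
Step 2. [-(-2*(((-2*x) + 4) - 4)) = -16] leading − — multiply by −1 ⇒ neg: -2*(((-2*x) + 4) - 4) = 16.
Step 3. [-2*(((-2*x) + 4) - 4) = 16] -2 out front; divide by -2, so div: ((-2*x) + 4) - 4 = -8.
Step 4. [((-2*x) + 4) - 4 = -8] -4 is outermost — add 4 both sides ⇒ sub: (-2*x) + 4 = -4.
Step 5. [(-2*x) + 4 = -4] -2 | LHS and -2 | -4: pull -2 out, so factor: x - 2 = 2.
Step 6. [x - 2 = 2] -2 is outermost — add 2 both sides, so sub: x = 4.

Answer: x ∈ {4}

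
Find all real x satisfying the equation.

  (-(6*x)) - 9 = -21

Step 1. [(-(6*x)) - 9 = -21] 9 comes off first (add 9), so sub: -(6*x) = -12.
Step 2. [-(6*x) = -12] leading − — multiply by −1, so neg: 6*x = 12.
Step 3. [6*x = 12] leading coefficient 6: divide by 6. So div: x = 2.

Answer: x ∈ {2}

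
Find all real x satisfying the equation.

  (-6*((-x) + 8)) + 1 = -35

Step 1. [(-6*((-x) + 8)) + 1 = -35] 1 comes off first (subtract 1) ⇒ sub: -6*((-x) + 8) = -36.
Step 2. [-6*((-x) + 8) = -36] -6 out front; divide by -6. So div: (-x) + 8 = 6.
Step 3. [(-x) + 8 = 6] subtract 8: x sits inside (… + 8). So sub: -x = -2.
Step 4. [-x = -2] flip signs both sides. So neg: x = 2.

Answer: x ∈ {2}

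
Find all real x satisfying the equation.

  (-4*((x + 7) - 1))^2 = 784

Step 1. [(-4*((x + 7) - 1))^2 = 784] 784 ≥ 0, LHS is (·)² — take ±√. So sqrt: -4*((x + 7) - 1) = 28 or -28.
Step 2. [-4*((x + 7) - 1) = 28 or -28] divide by the outer -4, so div: (x + 7) - 1 = -7 or 7.
Step 3. [(x + 7) - 1 = -7 or 7] 1 comes off first (add 1). So sub: x + 7 = -6 or 8.
Step 4. [x + 7 = -6 or 8] peel the +7: subtract 7 from each side ⇒ sub: x = -13 or 1.

Answer: x ∈ {-13, 1}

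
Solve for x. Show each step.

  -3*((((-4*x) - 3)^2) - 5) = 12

Step 1. [-3*((((-4*x) - 3)^2) - 5) = 12] divide by the outer -3. So div: (((-4*x) - 3)^2) - 5 = -4.
Step 2. [(((-4*x) - 3)^2) - 5 = -4] the outer -5 inverts by adding 5. So sub: ((-4*x) - 3)^2 = 1.
Step 3. [((-4*x) - 3)^2 = 1] LHS squared, RHS 1 ≥ 0: apply √ (±) ⇒ sqrt: (-4*x) - 3 = 1 or -1.
Step 4. [(-4*x) - 3 = 1 or -1] 3 comes off first (add 3) ⇒ sub: -4*x = 4 or 2.
Step 5. [-4*x = 4 or 2] -4 out front; divide by -4 ⇒ div: x = -1 or -1/2.

Answer: x ∈ {-1, -1/2}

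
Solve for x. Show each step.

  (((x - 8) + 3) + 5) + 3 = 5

Step 1. [(((x - 8) + 3) + 5) + 3 = 5] subtract 3: x sits inside (… + 3), so sub: ((x - 8) + 3) + 5 = 2.
Step 2. [((x - 8) + 3) + 5 = 2] peel the +5: subtract 5 from each side, so sub: (x - 8) + 3 = -3.
Step 3. [(x - 8) + 3 = -3] the outer +3 inverts by subtracting 3 ⇒ sub: x - 8 = -6.
Step 4. [x - 8 = -6] peel the -8: add 8 from each side. So sub: x = 2.

Answer: x ∈ {2}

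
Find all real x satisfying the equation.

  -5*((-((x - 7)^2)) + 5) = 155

Step 1. [-5*((-((x - 7)^2)) + 5) = 155] -5·(inner) — divide through by -5 ⇒ div: (-((x - 7)^2)) + 5 = -31.
Step 2. [(-((x - 7)^2)) + 5 = -31] peel the +5: subtract 5 from each side ⇒ sub: -((x - 7)^2) = -36.
Step 3. [-((x - 7)^2) = -36] leading − — multiply by −1. So neg: (x - 7)^2 = 36.
Step 4. [(x - 7)^2 = 36] LHS squared, RHS 36 ≥ 0: apply √ (±) ⇒ sqrt: x - 7 = 6 or -6.
Step 5. [x - 7 = 6 or -6] the outer -7 inverts by adding 7, so sub: x = 13 or 1.

Answer: x ∈ {1, 13}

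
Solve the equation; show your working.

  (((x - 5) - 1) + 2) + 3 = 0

Step 1. [(((x - 5) - 1) + 2) + 3 = 0] +3 is outermost — subtract 3 both sides ⇒ sub: ((x - 5) - 1) + 2 = -3.
Step 2. [((x - 5) - 1) + 2 = -3] subtract 2: x sits inside (… + 2), so sub: (x - 5) - 1 = -5.
Step 3. [(x - 5) - 1 = -5] -1 is outermost — add 1 both sides, so sub: x - 5 = -4.
Step 4. [x - 5 = -4] peel the -5: add 5 from each side. So sub: x = 1.

Answer: x ∈ {1}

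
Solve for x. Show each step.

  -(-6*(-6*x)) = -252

Step 1. [-(-6*(-6*x)) = -252] flip signs both sides ⇒ neg: -6*(-6*x) = 252.
Step 2. [-6*(-6*x) = 252] -6 out front; divide by -6. So div: -6*x = -42.
Step 3. [-6*x = -42] -6·(inner) — divide through by -6 ⇒ div: x = 7.

Answer: x ∈ {7}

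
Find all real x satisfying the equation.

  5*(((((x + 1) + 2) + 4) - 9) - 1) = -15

Step 1. [5*(((((x + 1) + 2) + 4) - 9) - 1) = -15] 5 out front; divide by 5, so div: ((((x + 1) + 2) + 4) - 9) - 1 = -3.
Step 2. [((((x + 1) + 2) + 4) - 9) - 1 = -3] add 1: x sits inside (… - 1). So sub: (((x + 1) + 2) + 4) - 9 = -2.
Step 3. [(((x + 1) + 2) + 4) - 9 = -2] the outer -9 inverts by adding 9. So sub: ((x + 1) + 2) + 4 = 7.
Step 4. [((x + 1) + 2) + 4 = 7] the outer +4 inverts by subtracting 4 ⇒ sub: (x + 1) + 2 = 3.
Step 5. [(x + 1) + 2 = 3] 2 comes off first (subtract 2), so sub: x + 1 = 1.
Step 6. [x + 1 = 1] 1 comes off first (subtract 1), so sub: x = 0.

Answer: x ∈ {0}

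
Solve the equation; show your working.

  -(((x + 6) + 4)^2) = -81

Step 1. [-(((x + 6) + 4)^2) = -81] leading − — multiply by −1, so neg: ((x + 6) + 4)^2 = 81.
Step 2. [((x + 6) + 4)^2 = 81] LHS squared, RHS 81 ≥ 0: apply √ (±) ⇒ sqrt: (x + 6) + 4 = 9 or -9.
Step 3. [(x + 6) + 4 = 9 or -9] subtract 4: x sits inside (… + 4) ⇒ sub: x + 6 = 5 or -13.
Step 4. [x + 6 = 5 or -13] +6 is outermost — subtract 6 both sides. So sub: x = -1 or -19.

Answer: x ∈ {-19, -1}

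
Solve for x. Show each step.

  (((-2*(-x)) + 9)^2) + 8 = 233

Step 1. [(((-2*(-x)) + 9)^2) + 8 = 233] peel the +8: subtract 8 from each side ⇒ sub: ((-2*(-x)) + 9)^2 = 225.
Step 2. [((-2*(-x)) + 9)^2 = 225] √ both sides: 225 ≥ 0 gives two branches ⇒ sqrt: (-2*(-x)) + 9 = 15 or -15.
Step 3. [(-2*(-x)) + 9 = 15 or -15] +9 is outermost — subtract 9 both sides. So sub: -2*(-x) = 6 or -24.
Step 4. [-2*(-x) = 6 or -24] -2·(inner) — divide through by -2. So div: -x = -3 or 12.
Step 5. [-x = -3 or 12] leading − — multiply by −1, so neg: x = 3 or -12.

Answer: x ∈ {-12, 3}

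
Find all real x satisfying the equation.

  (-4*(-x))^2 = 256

Step 1. [(-4*(-x))^2 = 256] 256 ≥ 0, LHS is (·)² — take ±√. So sqrt: -4*(-x) = 16 or -16.
Step 2. [-4*(-x) = 16 or -16] leading coefficient -4: divide by -4. So div: -x = -4 or 4.
Step 3. [-x = -4 or 4] LHS negated; negate both sides, so neg: x = 4 or -4.

Answer: x ∈ {-4, 4}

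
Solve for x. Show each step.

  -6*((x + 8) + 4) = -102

Step 1. [-6*((x + 8) + 4) = -102] divide by the outer -6 ⇒ div: (x + 8) + 4 = 17.
Step 2. [(x + 8) + 4 = 17] +4 is outermost — subtract 4 both sides. So sub: x + 8 = 13.
Step 3. [x + 8 = 13] +8 is outermost — subtract 8 both sides, so sub: x = 5.

Answer: x ∈ {5}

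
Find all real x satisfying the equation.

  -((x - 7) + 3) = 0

Step 1. [-((x - 7) + 3) = 0] flip signs both sides. So neg: (x - 7) + 3 = 0.
Step 2. [(x - 7) + 3 = 0] subtract 3: x sits inside (… + 3) ⇒ sub: x - 7 = -3.
Step 3. [x - 7 = -3] peel the -7: add 7 from each side. So sub: x = 4.

Answer: x ∈ {4}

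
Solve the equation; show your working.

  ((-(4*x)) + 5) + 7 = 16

Step 1. [((-(4*x)) + 5) + 7 = 16] 7 comes off first (subtract 7) ⇒ sub: (-(4*x)) + 5 = 9.
Step 2. [(-(4*x)) + 5 = 9] the outer +5 inverts by subtracting 5, so sub: -(4*x) = 4.
Step 3. [-(4*x) = 4] flip signs both sides, so neg: 4*x = -4.
Step 4. [4*x = -4] LHS = 4·(…); ÷4 both sides ⇒ div: x = -1.

Answer: x ∈ {-1}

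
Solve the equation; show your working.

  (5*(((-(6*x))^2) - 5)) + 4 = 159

Step 1. [(5*(((-(6*x))^2) - 5)) + 4 = 159] 4 comes off first (subtract 4), so sub: 5*(((-(6*x))^2) - 5) = 155.
Step 2. [5*(((-(6*x))^2) - 5) = 155] 5·(inner) — divide through by 5. So div: ((-(6*x))^2) - 5 = 31.
Step 3. [((-(6*x))^2) - 5 = 31] 5 comes off first (add 5) ⇒ sub: (-(6*x))^2 = 36.
Step 4. [(-(6*x))^2 = 36] 36 ≥ 0, LHS is (·)² — take ±√, so sqrt: -(6*x) = 6 or -6.
Step 5. [-(6*x) = 6 or -6] flip signs both sides, so neg: 6*x = -6 or 6.
Step 6. [6*x = -6 or 6] LHS = 6·(…); ÷6 both sides. So div: x = -1 or 1.

Answer: x ∈ {-1, 1}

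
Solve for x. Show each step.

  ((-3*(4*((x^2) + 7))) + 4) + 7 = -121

Step 1. [((-3*(4*((x^2) + 7))) + 4) + 7 = -121] +7 is outermost — subtract 7 both sides, so sub: (-3*(4*((x^2) + 7))) + 4 = -128.
Step 2. [(-3*(4*((x^2) + 7))) + 4 = -128] +4 is outermost — subtract 4 both sides. So sub: -3*(4*((x^2) + 7)) = -132.
Step 3. [-3*(4*((x^2) + 7)) = -132] leading coefficient -3: divide by -3, so div: 4*((x^2) + 7) = 44.
Step 4. [4*((x^2) + 7) = 44] 4·(inner) — divide through by 4 ⇒ div: (x^2) + 7 = 11.
Step 5. [(x^2) + 7 = 11] 7 comes off first (subtract 7) ⇒ sub: x^2 = 4.
Step 6. [x^2 = 4] √ both sides: 4 ≥ 0 gives two branches. So sqrt: x = 2 or -2.

Answer: x ∈ {-2, 2}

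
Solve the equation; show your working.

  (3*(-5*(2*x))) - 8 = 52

Step 1. [(3*(-5*(2*x))) - 8 = 52] add 8: x sits inside (… - 8) ⇒ sub: 3*(-5*(2*x)) = 60.
Step 2. [3*(-5*(2*x)) = 60] leading coefficient 3: divide by 3, so div: -5*(2*x) = 20.
Step 3. [-5*(2*x) = 20] -5 out front; divide by -5, so div: 2*x = -4.
Step 4. [2*x = -4] 2 out front; divide by 2 ⇒ div: x = -2.

Answer: x ∈ {-2}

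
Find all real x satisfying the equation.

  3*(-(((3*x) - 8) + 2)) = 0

Step 1. [3*(-(((3*x) - 8) + 2)) = 0] 3 out front; divide by 3. So div: -(((3*x) - 8) + 2) = 0.
Step 2. [-(((3*x) - 8) + 2) = 0] LHS negated; negate both sides. So neg: ((3*x) - 8) + 2 = 0.
Step 3. [((3*x) - 8) + 2 = 0] subtract 2: x sits inside (… + 2), so sub: (3*x) - 8 = -2.
Step 4. [(3*x) - 8 = -2] add 8: x sits inside (… - 8), so sub: 3*x = 6.
Step 5. [3*x = 6] 3 out front; divide by 3 ⇒ div: x = 2.

Answer: x ∈ {2}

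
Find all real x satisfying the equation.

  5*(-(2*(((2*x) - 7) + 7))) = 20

Step 1. [5*(-(2*(((2*x) - 7) + 7))) = 20] LHS = 5·(…); ÷5 both sides, so div: -(2*(((2*x) - 7) + 7)) = 4.
Step 2. [-(2*(((2*x) - 7) + 7)) = 4] LHS negated; negate both sides ⇒ neg: 2*(((2*x) - 7) + 7) = -4.
Step 3. [2*(((2*x) - 7) + 7) = -4] LHS = 2·(…); ÷2 both sides, so div: ((2*x) - 7) + 7 = -2.
Step 4. [((2*x) - 7) + 7 = -2] peel the +7: subtract 7 from each side. So sub: (2*x) - 7 = -9.
Step 5. [(2*x) - 7 = -9] the outer -7 inverts by adding 7, so sub: 2*x = -2.
Step 6. [2*x = -2] LHS = 2·(…); ÷2 both sides ⇒ div: x = -1.

Answer: x ∈ {-1}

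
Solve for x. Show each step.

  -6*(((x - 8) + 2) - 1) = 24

Step 1. [-6*(((x - 8) + 2) - 1) = 24] -6 out front; divide by -6, so div: ((x - 8) + 2) - 1 = -4.
Step 2. [((x - 8) + 2) - 1 = -4] peel the -1: add 1 from each side. So sub: (x - 8) + 2 = -3.
Step 3. [(x - 8) + 2 = -3] 2 comes off first (subtract 2), so sub: x - 8 = -5.
Step 4. [x - 8 = -5] 8 comes off first (add 8), so sub: x = 3.

Answer: x ∈ {3}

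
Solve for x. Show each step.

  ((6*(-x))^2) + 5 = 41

Step 1. [((6*(-x))^2) + 5 = 41] 5 comes off first (subtract 5), so sub: (6*(-x))^2 = 36.
Step 2. [(6*(-x))^2 = 36] LHS squared, RHS 36 ≥ 0: apply √ (±), so sqrt: 6*(-x) = 6 or -6.
Step 3. [6*(-x) = 6 or -6] divide by the outer 6. So div: -x = 1 or -1.
Step 4. [-x = 1 or -1] flip signs both sides ⇒ neg: x = -1 or 1.

Answer: x ∈ {-1, 1}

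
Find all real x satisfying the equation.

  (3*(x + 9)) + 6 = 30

Step 1. [(3*(x + 9)) + 6 = 30] +6 is outermost — subtract 6 both sides. So sub: 3*(x + 9) = 24.
Step 2. [3*(x + 9) = 24] leading coefficient 3: divide by 3, so div: x + 9 = 8.
Step 3. [x + 9 = 8] the outer +9 inverts by subtracting 9, so sub: x = -1.

Answer: x ∈ {-1}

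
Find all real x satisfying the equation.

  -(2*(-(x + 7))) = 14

Step 1. [-(2*(-(x + 7))) = 14] LHS negated; negate both sides. So neg: 2*(-(x + 7)) = -14.
Step 2. [2*(-(x + 7)) = -14] LHS = 2·(…); ÷2 both sides. So div: -(x + 7) = -7.
Step 3. [-(x + 7) = -7] LHS negated; negate both sides ⇒ neg: x + 7 = 7.
Step 4. [x + 7 = 7] the outer +7 inverts by subtracting 7 ⇒ sub: x = 0.

Answer: x ∈ {0}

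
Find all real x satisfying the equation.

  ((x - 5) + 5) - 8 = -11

Step 1. [((x - 5) + 5) - 8 = -11] -8 is outermost — add 8 both sides. So sub: (x - 5) + 5 = -3.
Step 2. [(x - 5) + 5 = -3] peel the +5: subtract 5 from each side, so sub: x - 5 = -8.
Step 3. [x - 5 = -8] the outer -5 inverts by adding 5, so sub: x = -3.

Answer: x ∈ {-3}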